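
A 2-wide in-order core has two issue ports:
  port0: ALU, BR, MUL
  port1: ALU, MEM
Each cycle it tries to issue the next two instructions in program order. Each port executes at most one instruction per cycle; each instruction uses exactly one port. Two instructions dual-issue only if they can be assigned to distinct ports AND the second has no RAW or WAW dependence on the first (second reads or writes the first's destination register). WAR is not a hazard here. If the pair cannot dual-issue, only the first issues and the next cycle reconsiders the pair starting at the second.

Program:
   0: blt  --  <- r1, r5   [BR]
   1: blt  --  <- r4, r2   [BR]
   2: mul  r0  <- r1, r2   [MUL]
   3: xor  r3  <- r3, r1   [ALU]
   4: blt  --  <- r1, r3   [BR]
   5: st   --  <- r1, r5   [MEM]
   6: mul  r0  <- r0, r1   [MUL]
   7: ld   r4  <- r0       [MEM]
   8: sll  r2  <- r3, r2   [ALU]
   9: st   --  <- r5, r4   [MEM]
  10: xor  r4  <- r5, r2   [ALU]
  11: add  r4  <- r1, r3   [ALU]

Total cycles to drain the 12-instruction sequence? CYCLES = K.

t=0 i0:blt ; no-port BR/BR
t=1 i1:blt ; no-port BR/MUL
t=2 i2+i3:mul+xor ; 2-wide
t=3 i4+i5:blt+st ; 2-wide
t=4 i6:mul ; RAW r0
t=5 i7+i8:ld+sll ; 2-wide
t=6 i9+i10:st+xor ; 2-wide
t=7 i11:add ; tail

CYCLES = 8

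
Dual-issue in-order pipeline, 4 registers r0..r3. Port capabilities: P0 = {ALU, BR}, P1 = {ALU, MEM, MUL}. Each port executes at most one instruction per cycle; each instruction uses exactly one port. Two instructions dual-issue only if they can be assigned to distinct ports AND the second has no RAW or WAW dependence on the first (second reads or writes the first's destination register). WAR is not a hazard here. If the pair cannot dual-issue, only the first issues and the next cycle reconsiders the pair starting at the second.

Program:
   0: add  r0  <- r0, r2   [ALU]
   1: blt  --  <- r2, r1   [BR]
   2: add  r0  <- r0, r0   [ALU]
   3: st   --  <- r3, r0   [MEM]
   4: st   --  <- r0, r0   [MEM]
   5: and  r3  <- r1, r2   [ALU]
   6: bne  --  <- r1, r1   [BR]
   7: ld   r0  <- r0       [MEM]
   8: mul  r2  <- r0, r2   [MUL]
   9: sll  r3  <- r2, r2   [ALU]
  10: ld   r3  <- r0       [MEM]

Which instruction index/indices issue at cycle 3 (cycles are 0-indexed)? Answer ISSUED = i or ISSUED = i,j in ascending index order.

ISSUED = 4,5

t=0 i0&i1:add.ALU blt.BR ; pair
t=1 i2:add.ALU ; RAW r0
t=2 i3:st.MEM ; no-port MEM/MEM
t=3 i4&i5:st.MEM and.ALU ; pair
t=4 i6&i7:bne.BR ld.MEM ; pair
t=5 i8:mul.MUL ; RAW r2
t=6 i9:sll.ALU ; WAW r3
t=7 i10:ld.MEM ; tail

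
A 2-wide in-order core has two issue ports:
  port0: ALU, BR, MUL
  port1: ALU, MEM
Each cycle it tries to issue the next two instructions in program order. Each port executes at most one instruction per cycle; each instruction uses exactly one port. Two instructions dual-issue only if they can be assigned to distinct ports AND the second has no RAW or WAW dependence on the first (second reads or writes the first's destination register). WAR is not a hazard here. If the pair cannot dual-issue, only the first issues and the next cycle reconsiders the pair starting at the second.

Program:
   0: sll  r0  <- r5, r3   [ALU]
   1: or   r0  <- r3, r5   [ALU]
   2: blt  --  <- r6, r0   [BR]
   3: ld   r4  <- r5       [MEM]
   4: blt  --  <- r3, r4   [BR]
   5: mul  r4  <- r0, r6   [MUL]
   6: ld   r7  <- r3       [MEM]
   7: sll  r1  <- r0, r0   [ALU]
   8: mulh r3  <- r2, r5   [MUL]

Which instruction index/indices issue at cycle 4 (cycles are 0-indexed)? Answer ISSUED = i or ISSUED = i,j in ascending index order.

ISSUED = 5,6

  cy0 -> i0 (sll) WAW r0
  cy1 -> i1 (or) RAW r0
  cy2 -> i2&i3 (blt ld) pair
  cy3 -> i4 (blt) no-port BR/MUL
  cy4 -> i5&i6 (mul ld) pair
  cy5 -> i7&i8 (sll mulh) pair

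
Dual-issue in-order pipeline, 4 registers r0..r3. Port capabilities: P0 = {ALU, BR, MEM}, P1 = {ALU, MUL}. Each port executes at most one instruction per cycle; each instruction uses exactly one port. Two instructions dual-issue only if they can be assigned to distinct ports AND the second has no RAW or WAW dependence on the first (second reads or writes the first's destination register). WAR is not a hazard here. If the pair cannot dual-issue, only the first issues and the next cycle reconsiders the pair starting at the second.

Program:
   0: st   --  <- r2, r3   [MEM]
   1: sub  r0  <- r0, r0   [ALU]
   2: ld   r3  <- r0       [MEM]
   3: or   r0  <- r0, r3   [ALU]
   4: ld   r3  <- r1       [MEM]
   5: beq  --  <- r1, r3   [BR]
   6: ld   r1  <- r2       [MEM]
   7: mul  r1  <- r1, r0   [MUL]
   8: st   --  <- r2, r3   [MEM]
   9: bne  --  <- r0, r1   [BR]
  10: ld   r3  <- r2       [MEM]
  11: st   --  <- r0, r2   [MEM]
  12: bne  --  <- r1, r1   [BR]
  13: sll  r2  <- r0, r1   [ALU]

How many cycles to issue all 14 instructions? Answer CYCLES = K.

CYCLES = 10

0. st.MEM sub.ALU @i0,i1  | pair
1. ld.MEM @i2  | RAW r3
2. or.ALU ld.MEM @i3,i4  | pair
3. beq.BR @i5  | no-port BR/MEM
4. ld.MEM @i6  | RAW+WAW r1
5. mul.MUL st.MEM @i7,i8  | pair
6. bne.BR @i9  | no-port BR/MEM
7. ld.MEM @i10  | no-port MEM/MEM
8. st.MEM @i11  | no-port MEM/BR
9. bne.BR sll.ALU @i12,i13  | pair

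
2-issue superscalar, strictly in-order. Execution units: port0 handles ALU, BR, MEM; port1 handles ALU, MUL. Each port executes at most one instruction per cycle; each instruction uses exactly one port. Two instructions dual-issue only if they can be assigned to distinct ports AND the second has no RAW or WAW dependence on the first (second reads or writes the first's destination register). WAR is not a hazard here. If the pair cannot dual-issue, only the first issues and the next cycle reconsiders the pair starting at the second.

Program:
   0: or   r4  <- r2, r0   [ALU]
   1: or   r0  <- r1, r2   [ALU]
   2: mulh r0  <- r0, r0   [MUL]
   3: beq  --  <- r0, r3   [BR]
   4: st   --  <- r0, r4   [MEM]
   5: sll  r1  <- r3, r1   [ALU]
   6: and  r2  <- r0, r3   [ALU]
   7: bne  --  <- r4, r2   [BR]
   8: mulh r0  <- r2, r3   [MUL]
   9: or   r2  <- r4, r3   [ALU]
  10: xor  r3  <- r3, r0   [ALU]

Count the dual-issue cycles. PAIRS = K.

PAIRS = 4

c0: i0,i1 or.ALU/or.ALU  2-wide
c1: i2 mulh.MUL  RAW r0
c2: i3 beq.BR  no-port BR/MEM
c3: i4,i5 st.MEM/sll.ALU  2-wide
c4: i6 and.ALU  RAW r2
c5: i7,i8 bne.BR/mulh.MUL  2-wide
c6: i9,i10 or.ALU/xor.ALU  2-wide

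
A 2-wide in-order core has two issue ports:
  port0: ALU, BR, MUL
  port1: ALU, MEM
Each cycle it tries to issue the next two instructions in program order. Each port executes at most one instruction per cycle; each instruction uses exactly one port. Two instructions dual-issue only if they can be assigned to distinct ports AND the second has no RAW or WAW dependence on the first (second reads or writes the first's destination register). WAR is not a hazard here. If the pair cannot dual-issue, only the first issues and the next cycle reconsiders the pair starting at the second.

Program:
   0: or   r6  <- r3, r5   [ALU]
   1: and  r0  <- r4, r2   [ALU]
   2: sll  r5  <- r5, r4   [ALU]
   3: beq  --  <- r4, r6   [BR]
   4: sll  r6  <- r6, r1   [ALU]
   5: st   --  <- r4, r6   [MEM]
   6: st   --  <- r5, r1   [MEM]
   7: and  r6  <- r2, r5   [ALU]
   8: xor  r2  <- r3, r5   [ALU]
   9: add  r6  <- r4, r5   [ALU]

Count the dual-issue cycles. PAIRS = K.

c0: i0&i1 or and  dual
c1: i2&i3 sll beq  dual
c2: i4 sll  RAW r6
c3: i5 st  no-port MEM/MEM
c4: i6&i7 st and  dual
c5: i8&i9 xor add  dual

PAIRS = 4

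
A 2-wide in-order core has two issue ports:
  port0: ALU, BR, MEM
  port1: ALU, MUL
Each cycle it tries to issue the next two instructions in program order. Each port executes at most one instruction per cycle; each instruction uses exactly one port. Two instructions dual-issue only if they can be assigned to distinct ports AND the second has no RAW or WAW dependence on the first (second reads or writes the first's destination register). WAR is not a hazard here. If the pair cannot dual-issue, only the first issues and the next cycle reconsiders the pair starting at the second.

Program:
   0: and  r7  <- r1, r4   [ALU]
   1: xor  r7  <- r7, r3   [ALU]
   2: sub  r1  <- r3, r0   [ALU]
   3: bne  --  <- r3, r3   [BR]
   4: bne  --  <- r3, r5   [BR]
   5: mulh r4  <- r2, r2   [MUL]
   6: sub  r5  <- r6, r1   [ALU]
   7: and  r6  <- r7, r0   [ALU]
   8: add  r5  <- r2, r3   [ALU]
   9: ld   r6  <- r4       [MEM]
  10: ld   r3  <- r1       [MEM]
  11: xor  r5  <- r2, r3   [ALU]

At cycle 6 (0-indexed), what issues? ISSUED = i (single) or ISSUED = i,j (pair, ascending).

ISSUED = 10

0. and.ALU @i0  | RAW+WAW r7
1. xor.ALU+sub.ALU @i1+i2  | dual
2. bne.BR @i3  | no-port BR/BR
3. bne.BR+mulh.MUL @i4+i5  | dual
4. sub.ALU+and.ALU @i6+i7  | dual
5. add.ALU+ld.MEM @i8+i9  | dual
6. ld.MEM @i10  | RAW r3
7. xor.ALU @i11  | tail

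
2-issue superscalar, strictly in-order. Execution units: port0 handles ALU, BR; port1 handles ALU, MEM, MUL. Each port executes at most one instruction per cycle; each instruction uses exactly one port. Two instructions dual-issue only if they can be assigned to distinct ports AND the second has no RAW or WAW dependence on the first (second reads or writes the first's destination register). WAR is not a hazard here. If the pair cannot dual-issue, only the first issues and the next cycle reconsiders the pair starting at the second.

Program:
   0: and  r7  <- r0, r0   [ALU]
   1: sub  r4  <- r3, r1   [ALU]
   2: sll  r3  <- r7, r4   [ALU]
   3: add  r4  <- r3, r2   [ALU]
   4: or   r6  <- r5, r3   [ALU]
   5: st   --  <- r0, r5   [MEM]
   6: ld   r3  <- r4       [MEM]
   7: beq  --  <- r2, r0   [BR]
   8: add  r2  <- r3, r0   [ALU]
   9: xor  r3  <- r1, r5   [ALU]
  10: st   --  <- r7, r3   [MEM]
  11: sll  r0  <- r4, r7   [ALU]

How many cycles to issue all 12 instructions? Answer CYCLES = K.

CYCLES = 7

0. and.ALU;sub.ALU @i0&i1  | 2-wide
1. sll.ALU @i2  | RAW r3
2. add.ALU;or.ALU @i3&i4  | 2-wide
3. st.MEM @i5  | no-port MEM/MEM
4. ld.MEM;beq.BR @i6&i7  | 2-wide
5. add.ALU;xor.ALU @i8&i9  | 2-wide
6. st.MEM;sll.ALU @i10&i11  | 2-wide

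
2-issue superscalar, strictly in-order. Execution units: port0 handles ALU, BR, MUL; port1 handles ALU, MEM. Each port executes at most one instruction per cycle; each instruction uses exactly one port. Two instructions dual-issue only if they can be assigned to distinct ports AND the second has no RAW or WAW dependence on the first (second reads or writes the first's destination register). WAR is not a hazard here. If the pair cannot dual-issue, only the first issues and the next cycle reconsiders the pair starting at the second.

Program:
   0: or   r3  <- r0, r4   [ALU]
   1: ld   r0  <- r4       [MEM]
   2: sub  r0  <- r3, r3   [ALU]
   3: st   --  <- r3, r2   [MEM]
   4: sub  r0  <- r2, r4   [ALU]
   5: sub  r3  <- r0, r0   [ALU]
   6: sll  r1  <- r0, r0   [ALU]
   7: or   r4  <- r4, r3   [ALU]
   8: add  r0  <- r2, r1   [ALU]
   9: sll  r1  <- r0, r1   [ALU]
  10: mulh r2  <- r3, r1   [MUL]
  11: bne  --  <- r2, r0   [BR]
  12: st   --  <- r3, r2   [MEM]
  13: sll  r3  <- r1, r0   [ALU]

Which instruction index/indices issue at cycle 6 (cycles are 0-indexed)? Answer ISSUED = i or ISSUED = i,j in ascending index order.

[0] i0&i1  or ld  -- dual
[1] i2&i3  sub st  -- dual
[2] i4  sub  -- RAW r0
[3] i5&i6  sub sll  -- dual
[4] i7&i8  or add  -- dual
[5] i9  sll  -- RAW r1
[6] i10  mulh  -- no-port MUL/BR
[7] i11&i12  bne st  -- dual
[8] i13  sll  -- tail

ISSUED = 10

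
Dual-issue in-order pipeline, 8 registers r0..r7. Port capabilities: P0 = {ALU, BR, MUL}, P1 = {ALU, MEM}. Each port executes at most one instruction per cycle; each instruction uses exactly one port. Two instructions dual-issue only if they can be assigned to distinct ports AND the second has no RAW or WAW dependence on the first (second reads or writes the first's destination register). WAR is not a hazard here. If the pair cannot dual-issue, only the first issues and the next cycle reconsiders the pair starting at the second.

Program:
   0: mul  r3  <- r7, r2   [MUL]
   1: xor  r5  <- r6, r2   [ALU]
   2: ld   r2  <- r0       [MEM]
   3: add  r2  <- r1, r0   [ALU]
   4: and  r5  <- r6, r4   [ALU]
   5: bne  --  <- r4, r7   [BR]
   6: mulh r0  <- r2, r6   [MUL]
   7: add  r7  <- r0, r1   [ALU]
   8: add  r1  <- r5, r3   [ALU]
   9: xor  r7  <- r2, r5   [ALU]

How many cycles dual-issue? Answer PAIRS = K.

PAIRS = 3

t=0 i0,i1:mul.MUL+xor.ALU ; pair
t=1 i2:ld.MEM ; WAW r2
t=2 i3,i4:add.ALU+and.ALU ; pair
t=3 i5:bne.BR ; no-port BR/MUL
t=4 i6:mulh.MUL ; RAW r0
t=5 i7,i8:add.ALU+add.ALU ; pair
t=6 i9:xor.ALU ; tail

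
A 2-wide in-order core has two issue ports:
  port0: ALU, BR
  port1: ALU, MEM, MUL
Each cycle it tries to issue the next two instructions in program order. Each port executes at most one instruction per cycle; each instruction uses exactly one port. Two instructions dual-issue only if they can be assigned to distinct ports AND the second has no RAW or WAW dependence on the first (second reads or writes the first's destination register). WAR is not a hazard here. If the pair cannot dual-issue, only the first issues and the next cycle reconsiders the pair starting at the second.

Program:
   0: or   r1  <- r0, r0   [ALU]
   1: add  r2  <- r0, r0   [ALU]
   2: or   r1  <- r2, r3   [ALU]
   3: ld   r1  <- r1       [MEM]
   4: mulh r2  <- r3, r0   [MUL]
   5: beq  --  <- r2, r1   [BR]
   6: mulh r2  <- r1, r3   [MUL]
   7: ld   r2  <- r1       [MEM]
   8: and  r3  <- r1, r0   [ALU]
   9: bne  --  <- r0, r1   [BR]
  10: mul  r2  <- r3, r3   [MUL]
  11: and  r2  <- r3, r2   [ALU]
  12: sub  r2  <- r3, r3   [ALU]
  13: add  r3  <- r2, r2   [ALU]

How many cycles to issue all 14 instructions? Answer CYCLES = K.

0. or.ALU/add.ALU @i0/i1  | pair
1. or.ALU @i2  | RAW+WAW r1
2. ld.MEM @i3  | no-port MEM/MUL
3. mulh.MUL @i4  | RAW r2
4. beq.BR/mulh.MUL @i5/i6  | pair
5. ld.MEM/and.ALU @i7/i8  | pair
6. bne.BR/mul.MUL @i9/i10  | pair
7. and.ALU @i11  | WAW r2
8. sub.ALU @i12  | RAW r2
9. add.ALU @i13  | tail

CYCLES = 10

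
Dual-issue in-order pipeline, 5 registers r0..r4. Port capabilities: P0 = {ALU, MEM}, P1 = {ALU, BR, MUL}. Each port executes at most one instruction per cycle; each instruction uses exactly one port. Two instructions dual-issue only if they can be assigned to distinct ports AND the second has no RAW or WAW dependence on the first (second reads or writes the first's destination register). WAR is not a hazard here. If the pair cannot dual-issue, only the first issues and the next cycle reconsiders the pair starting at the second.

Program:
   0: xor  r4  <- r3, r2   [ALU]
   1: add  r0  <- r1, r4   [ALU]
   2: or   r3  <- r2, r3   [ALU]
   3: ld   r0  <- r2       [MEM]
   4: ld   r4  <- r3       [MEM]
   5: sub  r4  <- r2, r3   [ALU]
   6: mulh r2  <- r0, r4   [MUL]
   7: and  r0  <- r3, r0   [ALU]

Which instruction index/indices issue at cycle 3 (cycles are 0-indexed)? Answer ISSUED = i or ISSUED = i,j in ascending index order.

ISSUED = 4

c0: i0 xor  RAW r4
c1: i1,i2 add or  dual
c2: i3 ld  no-port MEM/MEM
c3: i4 ld  WAW r4
c4: i5 sub  RAW r4
c5: i6,i7 mulh and  dual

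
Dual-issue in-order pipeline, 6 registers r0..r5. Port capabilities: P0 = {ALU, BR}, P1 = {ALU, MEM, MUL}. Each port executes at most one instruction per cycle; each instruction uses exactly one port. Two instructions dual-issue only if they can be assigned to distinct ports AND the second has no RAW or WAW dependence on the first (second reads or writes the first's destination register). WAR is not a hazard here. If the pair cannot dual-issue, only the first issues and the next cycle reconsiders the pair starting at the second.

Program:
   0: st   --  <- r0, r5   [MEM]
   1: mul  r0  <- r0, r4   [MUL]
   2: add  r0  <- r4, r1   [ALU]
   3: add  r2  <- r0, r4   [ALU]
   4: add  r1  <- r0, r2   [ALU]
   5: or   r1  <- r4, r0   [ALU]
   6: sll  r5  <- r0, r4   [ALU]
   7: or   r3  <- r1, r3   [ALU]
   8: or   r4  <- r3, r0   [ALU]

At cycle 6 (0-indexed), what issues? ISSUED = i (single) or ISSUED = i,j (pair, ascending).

0. st.MEM @i0  | no-port MEM/MUL
1. mul.MUL @i1  | WAW r0
2. add.ALU @i2  | RAW r0
3. add.ALU @i3  | RAW r2
4. add.ALU @i4  | WAW r1
5. or.ALU+sll.ALU @i5+i6  | dual
6. or.ALU @i7  | RAW r3
7. or.ALU @i8  | tail

ISSUED = 7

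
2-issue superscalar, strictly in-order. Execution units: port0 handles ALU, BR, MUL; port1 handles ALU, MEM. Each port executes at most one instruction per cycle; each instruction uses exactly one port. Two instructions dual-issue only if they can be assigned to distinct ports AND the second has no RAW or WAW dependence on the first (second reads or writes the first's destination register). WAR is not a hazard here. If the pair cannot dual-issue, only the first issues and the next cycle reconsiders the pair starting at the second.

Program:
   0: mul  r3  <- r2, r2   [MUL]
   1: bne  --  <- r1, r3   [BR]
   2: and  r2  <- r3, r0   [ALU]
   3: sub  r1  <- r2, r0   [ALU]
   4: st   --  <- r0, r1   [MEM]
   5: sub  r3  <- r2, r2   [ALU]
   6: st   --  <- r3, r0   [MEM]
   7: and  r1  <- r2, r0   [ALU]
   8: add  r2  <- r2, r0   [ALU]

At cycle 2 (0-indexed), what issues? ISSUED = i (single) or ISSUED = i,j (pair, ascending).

ISSUED = 3

  cy0 -> i0 (mul) no-port MUL/BR
  cy1 -> i1+i2 (bne and) pair
  cy2 -> i3 (sub) RAW r1
  cy3 -> i4+i5 (st sub) pair
  cy4 -> i6+i7 (st and) pair
  cy5 -> i8 (add) tail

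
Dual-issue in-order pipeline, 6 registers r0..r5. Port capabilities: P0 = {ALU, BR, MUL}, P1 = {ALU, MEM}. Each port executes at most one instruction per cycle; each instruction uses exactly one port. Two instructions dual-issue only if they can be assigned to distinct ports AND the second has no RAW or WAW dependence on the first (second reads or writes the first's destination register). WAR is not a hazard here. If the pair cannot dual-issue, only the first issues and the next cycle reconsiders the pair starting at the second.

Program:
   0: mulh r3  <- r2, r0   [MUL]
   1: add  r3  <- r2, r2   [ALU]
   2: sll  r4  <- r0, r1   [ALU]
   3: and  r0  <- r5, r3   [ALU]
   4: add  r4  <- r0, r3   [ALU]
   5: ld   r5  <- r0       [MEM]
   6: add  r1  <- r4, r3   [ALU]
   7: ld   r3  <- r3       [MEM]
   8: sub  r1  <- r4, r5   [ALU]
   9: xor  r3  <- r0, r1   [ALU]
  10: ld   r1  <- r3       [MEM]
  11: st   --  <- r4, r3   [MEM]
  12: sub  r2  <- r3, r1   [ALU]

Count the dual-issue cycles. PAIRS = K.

PAIRS = 4

c0: i0 mulh  WAW r3
c1: i1,i2 add/sll  pair
c2: i3 and  RAW r0
c3: i4,i5 add/ld  pair
c4: i6,i7 add/ld  pair
c5: i8 sub  RAW r1
c6: i9 xor  RAW r3
c7: i10 ld  no-port MEM/MEM
c8: i11,i12 st/sub  pair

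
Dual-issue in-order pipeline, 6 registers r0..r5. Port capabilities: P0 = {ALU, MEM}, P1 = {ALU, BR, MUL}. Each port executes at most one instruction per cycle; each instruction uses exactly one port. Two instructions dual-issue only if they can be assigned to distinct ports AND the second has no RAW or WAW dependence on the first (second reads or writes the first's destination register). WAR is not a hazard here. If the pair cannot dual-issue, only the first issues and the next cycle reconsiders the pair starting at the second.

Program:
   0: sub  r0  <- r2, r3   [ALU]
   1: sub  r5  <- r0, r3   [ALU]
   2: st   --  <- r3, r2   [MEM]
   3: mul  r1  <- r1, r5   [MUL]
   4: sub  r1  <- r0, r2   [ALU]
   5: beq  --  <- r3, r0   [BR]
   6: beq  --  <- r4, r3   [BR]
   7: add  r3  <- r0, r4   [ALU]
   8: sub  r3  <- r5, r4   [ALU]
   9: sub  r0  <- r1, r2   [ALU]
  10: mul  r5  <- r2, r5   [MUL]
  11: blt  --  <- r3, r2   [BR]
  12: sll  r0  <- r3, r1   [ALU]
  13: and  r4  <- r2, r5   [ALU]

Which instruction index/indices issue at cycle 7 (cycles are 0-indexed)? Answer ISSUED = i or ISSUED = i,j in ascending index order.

ISSUED = 11,12

0. sub.ALU @i0  | RAW r0
1. sub.ALU;st.MEM @i1,i2  | 2-wide
2. mul.MUL @i3  | WAW r1
3. sub.ALU;beq.BR @i4,i5  | 2-wide
4. beq.BR;add.ALU @i6,i7  | 2-wide
5. sub.ALU;sub.ALU @i8,i9  | 2-wide
6. mul.MUL @i10  | no-port MUL/BR
7. blt.BR;sll.ALU @i11,i12  | 2-wide
8. and.ALU @i13  | tail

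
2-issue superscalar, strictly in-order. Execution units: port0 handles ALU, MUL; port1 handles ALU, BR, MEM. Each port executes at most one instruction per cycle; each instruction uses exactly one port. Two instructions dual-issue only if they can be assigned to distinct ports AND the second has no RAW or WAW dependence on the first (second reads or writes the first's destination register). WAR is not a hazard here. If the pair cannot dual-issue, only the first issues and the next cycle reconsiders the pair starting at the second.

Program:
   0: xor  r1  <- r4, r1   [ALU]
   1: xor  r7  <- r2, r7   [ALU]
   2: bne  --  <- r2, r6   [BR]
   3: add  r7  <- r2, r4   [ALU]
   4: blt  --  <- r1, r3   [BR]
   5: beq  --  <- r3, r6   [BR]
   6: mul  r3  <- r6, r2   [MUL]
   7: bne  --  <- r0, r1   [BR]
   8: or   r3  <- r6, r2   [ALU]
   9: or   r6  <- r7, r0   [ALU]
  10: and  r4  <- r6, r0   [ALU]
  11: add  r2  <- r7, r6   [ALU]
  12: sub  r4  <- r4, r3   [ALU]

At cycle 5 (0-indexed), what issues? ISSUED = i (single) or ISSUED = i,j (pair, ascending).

ISSUED = 9

#0 head=0: xor;xor i0/i1 pair
#1 head=2: bne;add i2/i3 pair
#2 head=4: blt i4 no-port BR/BR
#3 head=5: beq;mul i5/i6 pair
#4 head=7: bne;or i7/i8 pair
#5 head=9: or i9 RAW r6
#6 head=10: and;add i10/i11 pair
#7 head=12: sub i12 tail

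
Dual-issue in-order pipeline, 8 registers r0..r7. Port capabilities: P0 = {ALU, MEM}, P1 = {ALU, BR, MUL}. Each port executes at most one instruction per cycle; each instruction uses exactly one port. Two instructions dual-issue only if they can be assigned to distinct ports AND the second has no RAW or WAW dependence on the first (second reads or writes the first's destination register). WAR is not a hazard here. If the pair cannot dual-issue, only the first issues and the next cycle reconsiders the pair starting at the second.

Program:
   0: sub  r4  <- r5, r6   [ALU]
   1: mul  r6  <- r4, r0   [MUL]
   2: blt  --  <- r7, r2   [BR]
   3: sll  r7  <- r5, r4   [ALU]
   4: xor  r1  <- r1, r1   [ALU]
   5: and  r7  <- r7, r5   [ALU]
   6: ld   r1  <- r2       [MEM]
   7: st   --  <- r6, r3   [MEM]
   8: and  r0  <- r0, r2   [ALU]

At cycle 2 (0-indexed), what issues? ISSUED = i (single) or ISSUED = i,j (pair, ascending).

ISSUED = 2,3

c0: i0 sub  RAW r4
c1: i1 mul  no-port MUL/BR
c2: i2+i3 blt+sll  pair
c3: i4+i5 xor+and  pair
c4: i6 ld  no-port MEM/MEM
c5: i7+i8 st+and  pair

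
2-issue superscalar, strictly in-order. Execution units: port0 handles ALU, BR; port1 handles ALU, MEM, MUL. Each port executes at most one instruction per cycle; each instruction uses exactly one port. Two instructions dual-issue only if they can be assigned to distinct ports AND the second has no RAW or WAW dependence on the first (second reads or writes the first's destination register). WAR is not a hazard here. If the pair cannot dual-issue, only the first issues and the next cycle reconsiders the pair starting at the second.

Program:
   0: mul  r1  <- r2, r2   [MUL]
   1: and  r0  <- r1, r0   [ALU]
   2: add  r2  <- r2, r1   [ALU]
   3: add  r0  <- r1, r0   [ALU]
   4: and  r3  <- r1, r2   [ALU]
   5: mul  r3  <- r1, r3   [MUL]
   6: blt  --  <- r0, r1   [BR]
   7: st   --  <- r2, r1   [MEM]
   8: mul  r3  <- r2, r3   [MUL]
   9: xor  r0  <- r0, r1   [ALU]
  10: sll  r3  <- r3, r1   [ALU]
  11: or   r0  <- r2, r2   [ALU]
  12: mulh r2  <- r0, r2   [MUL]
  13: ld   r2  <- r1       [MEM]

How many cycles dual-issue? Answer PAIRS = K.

PAIRS = 5

t=0 i0:mul ; RAW r1
t=1 i1&i2:and/add ; 2-wide
t=2 i3&i4:add/and ; 2-wide
t=3 i5&i6:mul/blt ; 2-wide
t=4 i7:st ; no-port MEM/MUL
t=5 i8&i9:mul/xor ; 2-wide
t=6 i10&i11:sll/or ; 2-wide
t=7 i12:mulh ; no-port MUL/MEM
t=8 i13:ld ; tail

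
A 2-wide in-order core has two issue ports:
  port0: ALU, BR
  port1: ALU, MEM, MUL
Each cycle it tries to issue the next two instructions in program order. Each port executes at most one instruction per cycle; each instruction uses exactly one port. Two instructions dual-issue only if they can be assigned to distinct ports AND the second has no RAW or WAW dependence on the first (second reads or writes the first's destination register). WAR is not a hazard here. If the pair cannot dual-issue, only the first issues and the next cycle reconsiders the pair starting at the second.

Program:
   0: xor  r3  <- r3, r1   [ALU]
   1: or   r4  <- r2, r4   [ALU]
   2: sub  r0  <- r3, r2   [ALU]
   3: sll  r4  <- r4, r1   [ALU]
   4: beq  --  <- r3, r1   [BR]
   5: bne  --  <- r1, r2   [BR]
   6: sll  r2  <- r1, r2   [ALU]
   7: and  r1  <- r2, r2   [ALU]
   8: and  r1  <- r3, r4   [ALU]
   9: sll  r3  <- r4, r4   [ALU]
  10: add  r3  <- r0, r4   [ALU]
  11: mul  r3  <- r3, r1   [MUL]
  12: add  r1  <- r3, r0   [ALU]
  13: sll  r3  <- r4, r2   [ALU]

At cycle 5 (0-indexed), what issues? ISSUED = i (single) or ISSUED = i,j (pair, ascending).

c0: i0/i1 xor.ALU/or.ALU  2-wide
c1: i2/i3 sub.ALU/sll.ALU  2-wide
c2: i4 beq.BR  no-port BR/BR
c3: i5/i6 bne.BR/sll.ALU  2-wide
c4: i7 and.ALU  WAW r1
c5: i8/i9 and.ALU/sll.ALU  2-wide
c6: i10 add.ALU  RAW+WAW r3
c7: i11 mul.MUL  RAW r3
c8: i12/i13 add.ALU/sll.ALU  2-wide

ISSUED = 8,9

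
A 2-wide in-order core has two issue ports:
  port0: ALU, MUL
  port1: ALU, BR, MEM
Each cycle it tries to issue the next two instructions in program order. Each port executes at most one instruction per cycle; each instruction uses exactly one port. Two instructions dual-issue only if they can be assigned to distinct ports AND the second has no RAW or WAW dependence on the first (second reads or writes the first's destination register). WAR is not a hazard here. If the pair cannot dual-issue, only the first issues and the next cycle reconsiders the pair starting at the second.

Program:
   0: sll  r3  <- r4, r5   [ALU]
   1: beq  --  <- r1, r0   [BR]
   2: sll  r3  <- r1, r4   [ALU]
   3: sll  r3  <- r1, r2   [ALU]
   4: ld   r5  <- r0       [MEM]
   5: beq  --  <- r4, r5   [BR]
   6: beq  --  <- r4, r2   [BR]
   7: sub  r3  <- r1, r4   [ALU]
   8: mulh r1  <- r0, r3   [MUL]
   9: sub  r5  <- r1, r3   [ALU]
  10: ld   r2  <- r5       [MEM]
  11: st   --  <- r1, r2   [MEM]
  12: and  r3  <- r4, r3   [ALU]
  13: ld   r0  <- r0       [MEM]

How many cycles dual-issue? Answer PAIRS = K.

[0] i0,i1  sll+beq  -- dual
[1] i2  sll  -- WAW r3
[2] i3,i4  sll+ld  -- dual
[3] i5  beq  -- no-port BR/BR
[4] i6,i7  beq+sub  -- dual
[5] i8  mulh  -- RAW r1
[6] i9  sub  -- RAW r5
[7] i10  ld  -- no-port MEM/MEM
[8] i11,i12  st+and  -- dual
[9] i13  ld  -- tail

PAIRS = 4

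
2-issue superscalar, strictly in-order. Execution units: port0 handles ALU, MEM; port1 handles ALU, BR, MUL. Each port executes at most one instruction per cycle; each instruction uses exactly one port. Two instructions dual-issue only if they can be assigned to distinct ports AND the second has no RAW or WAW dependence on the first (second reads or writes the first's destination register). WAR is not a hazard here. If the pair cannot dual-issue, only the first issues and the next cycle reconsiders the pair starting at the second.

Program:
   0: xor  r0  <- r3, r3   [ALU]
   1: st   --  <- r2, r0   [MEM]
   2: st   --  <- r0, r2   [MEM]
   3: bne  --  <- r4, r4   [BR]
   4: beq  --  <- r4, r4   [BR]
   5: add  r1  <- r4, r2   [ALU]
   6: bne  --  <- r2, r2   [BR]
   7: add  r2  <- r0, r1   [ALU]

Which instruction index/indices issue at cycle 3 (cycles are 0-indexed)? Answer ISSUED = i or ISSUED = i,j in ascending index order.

#0 head=0: xor i0 RAW r0
#1 head=1: st i1 no-port MEM/MEM
#2 head=2: st bne i2/i3 pair
#3 head=4: beq add i4/i5 pair
#4 head=6: bne add i6/i7 pair

ISSUED = 4,5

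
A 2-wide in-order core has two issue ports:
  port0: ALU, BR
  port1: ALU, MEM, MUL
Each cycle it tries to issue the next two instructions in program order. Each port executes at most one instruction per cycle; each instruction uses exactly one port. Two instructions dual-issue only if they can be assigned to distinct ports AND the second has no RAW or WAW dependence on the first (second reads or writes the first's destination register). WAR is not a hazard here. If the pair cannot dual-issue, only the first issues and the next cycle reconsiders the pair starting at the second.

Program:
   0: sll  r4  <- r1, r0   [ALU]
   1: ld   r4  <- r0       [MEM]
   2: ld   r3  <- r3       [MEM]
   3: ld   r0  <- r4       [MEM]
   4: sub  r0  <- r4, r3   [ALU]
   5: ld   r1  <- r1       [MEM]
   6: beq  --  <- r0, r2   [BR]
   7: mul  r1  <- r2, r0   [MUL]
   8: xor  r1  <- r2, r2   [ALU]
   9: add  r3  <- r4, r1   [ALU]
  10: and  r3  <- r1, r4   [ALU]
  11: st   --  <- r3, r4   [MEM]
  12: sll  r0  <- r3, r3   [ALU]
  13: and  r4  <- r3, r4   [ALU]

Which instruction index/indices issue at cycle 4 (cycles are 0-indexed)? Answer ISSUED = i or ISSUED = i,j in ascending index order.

t=0 i0:sll.ALU ; WAW r4
t=1 i1:ld.MEM ; no-port MEM/MEM
t=2 i2:ld.MEM ; no-port MEM/MEM
t=3 i3:ld.MEM ; WAW r0
t=4 i4&i5:sub.ALU/ld.MEM ; 2-wide
t=5 i6&i7:beq.BR/mul.MUL ; 2-wide
t=6 i8:xor.ALU ; RAW r1
t=7 i9:add.ALU ; WAW r3
t=8 i10:and.ALU ; RAW r3
t=9 i11&i12:st.MEM/sll.ALU ; 2-wide
t=10 i13:and.ALU ; tail

ISSUED = 4,5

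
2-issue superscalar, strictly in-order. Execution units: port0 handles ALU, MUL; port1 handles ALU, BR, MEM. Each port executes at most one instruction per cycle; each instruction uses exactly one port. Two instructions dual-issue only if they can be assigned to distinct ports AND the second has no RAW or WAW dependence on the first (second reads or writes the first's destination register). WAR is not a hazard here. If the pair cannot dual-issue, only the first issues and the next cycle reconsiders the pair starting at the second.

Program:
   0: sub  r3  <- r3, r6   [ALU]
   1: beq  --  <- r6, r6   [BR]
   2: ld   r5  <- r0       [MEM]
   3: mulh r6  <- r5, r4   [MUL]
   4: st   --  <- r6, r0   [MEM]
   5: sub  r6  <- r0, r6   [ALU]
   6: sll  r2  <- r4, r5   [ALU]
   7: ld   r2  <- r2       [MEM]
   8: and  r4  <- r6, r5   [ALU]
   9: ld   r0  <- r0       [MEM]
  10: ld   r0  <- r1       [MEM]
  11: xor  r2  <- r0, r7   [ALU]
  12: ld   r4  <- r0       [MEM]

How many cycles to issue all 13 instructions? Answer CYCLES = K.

  cy0 -> i0,i1 (sub.ALU+beq.BR) pair
  cy1 -> i2 (ld.MEM) RAW r5
  cy2 -> i3 (mulh.MUL) RAW r6
  cy3 -> i4,i5 (st.MEM+sub.ALU) pair
  cy4 -> i6 (sll.ALU) RAW+WAW r2
  cy5 -> i7,i8 (ld.MEM+and.ALU) pair
  cy6 -> i9 (ld.MEM) no-port MEM/MEM
  cy7 -> i10 (ld.MEM) RAW r0
  cy8 -> i11,i12 (xor.ALU+ld.MEM) pair

CYCLES = 9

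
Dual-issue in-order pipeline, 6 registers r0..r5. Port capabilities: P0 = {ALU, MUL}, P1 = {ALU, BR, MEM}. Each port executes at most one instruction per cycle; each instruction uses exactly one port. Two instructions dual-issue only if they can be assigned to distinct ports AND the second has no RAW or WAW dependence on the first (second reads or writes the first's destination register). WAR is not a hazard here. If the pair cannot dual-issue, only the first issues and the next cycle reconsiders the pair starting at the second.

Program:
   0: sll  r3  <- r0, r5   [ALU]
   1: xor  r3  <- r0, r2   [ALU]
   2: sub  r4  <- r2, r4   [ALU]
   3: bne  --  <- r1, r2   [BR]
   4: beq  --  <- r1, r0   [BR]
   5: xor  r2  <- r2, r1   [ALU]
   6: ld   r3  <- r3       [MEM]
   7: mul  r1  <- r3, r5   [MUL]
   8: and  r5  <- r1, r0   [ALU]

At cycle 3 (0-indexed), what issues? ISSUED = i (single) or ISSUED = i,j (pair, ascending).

ISSUED = 4,5

#0 head=0: sll.ALU i0 WAW r3
#1 head=1: xor.ALU+sub.ALU i1,i2 dual
#2 head=3: bne.BR i3 no-port BR/BR
#3 head=4: beq.BR+xor.ALU i4,i5 dual
#4 head=6: ld.MEM i6 RAW r3
#5 head=7: mul.MUL i7 RAW r1
#6 head=8: and.ALU i8 tail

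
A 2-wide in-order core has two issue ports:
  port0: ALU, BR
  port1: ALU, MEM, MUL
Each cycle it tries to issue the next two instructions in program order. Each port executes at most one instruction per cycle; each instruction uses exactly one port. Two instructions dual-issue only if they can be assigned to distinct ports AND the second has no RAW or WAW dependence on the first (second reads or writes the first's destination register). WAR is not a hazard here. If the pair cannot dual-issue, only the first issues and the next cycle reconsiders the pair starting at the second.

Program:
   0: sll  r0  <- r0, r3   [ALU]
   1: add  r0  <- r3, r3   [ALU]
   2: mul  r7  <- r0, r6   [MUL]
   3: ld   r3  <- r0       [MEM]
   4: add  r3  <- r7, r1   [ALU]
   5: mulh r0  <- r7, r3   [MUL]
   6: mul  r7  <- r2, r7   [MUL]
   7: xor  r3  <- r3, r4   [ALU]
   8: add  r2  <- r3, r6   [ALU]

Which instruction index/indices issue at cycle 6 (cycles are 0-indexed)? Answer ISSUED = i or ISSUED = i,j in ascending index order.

#0 head=0: sll.ALU i0 WAW r0
#1 head=1: add.ALU i1 RAW r0
#2 head=2: mul.MUL i2 no-port MUL/MEM
#3 head=3: ld.MEM i3 WAW r3
#4 head=4: add.ALU i4 RAW r3
#5 head=5: mulh.MUL i5 no-port MUL/MUL
#6 head=6: mul.MUL xor.ALU i6,i7 pair
#7 head=8: add.ALU i8 tail

ISSUED = 6,7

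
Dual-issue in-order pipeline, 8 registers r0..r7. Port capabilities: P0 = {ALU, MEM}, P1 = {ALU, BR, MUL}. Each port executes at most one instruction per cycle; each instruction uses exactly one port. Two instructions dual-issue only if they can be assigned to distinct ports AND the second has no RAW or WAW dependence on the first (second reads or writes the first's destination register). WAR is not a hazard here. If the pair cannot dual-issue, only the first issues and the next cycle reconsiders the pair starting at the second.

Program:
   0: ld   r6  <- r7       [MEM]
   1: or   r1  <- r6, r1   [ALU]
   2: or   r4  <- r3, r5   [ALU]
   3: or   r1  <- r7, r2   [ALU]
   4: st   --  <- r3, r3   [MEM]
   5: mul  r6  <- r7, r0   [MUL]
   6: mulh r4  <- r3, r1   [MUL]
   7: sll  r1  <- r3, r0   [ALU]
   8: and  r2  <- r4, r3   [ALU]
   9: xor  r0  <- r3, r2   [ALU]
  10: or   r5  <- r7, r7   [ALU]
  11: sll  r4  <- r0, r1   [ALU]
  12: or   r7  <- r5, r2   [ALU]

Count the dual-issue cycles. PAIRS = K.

PAIRS = 5

[0] i0  ld  -- RAW r6
[1] i1&i2  or/or  -- dual
[2] i3&i4  or/st  -- dual
[3] i5  mul  -- no-port MUL/MUL
[4] i6&i7  mulh/sll  -- dual
[5] i8  and  -- RAW r2
[6] i9&i10  xor/or  -- dual
[7] i11&i12  sll/or  -- dual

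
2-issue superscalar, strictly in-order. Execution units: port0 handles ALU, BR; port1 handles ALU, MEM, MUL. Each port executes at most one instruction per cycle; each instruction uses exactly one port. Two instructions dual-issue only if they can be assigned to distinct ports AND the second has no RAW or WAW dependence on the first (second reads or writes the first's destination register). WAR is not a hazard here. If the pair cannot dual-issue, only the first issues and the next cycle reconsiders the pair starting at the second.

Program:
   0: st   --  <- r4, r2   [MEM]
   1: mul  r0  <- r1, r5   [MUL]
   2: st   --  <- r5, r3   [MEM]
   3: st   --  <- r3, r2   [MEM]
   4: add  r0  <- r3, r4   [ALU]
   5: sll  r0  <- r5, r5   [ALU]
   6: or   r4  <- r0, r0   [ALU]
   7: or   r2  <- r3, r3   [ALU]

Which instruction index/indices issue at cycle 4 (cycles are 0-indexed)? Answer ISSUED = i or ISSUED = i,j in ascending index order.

ISSUED = 5

c0: i0 st  no-port MEM/MUL
c1: i1 mul  no-port MUL/MEM
c2: i2 st  no-port MEM/MEM
c3: i3&i4 st add  pair
c4: i5 sll  RAW r0
c5: i6&i7 or or  pair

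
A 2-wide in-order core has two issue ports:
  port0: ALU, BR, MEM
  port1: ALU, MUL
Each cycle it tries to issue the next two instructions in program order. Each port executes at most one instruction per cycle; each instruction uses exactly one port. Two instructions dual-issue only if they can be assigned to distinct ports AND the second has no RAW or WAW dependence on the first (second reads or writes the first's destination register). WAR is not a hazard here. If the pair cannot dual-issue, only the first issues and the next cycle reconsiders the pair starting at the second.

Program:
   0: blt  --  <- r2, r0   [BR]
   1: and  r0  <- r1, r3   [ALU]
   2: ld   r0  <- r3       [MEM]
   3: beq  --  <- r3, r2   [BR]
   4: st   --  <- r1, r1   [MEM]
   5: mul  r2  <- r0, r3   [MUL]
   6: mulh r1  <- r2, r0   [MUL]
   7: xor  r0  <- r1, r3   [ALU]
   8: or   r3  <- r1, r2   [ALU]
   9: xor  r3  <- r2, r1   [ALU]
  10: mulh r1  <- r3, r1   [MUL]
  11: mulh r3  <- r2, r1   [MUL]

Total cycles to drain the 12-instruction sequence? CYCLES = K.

  cy0 -> i0/i1 (blt.BR+and.ALU) dual
  cy1 -> i2 (ld.MEM) no-port MEM/BR
  cy2 -> i3 (beq.BR) no-port BR/MEM
  cy3 -> i4/i5 (st.MEM+mul.MUL) dual
  cy4 -> i6 (mulh.MUL) RAW r1
  cy5 -> i7/i8 (xor.ALU+or.ALU) dual
  cy6 -> i9 (xor.ALU) RAW r3
  cy7 -> i10 (mulh.MUL) no-port MUL/MUL
  cy8 -> i11 (mulh.MUL) tail

CYCLES = 9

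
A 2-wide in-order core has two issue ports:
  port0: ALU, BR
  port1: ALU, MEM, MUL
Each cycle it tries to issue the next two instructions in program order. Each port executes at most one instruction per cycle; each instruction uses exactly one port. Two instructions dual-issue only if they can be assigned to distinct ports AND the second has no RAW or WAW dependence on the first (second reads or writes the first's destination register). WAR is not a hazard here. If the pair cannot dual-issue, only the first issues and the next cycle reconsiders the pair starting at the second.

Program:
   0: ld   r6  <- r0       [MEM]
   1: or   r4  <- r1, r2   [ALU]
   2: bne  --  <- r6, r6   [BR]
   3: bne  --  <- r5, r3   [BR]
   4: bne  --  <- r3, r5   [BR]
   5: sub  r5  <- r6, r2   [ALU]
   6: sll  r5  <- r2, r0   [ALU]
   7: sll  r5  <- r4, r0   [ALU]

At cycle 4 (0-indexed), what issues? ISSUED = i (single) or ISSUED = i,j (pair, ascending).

0. ld+or @i0,i1  | dual
1. bne @i2  | no-port BR/BR
2. bne @i3  | no-port BR/BR
3. bne+sub @i4,i5  | dual
4. sll @i6  | WAW r5
5. sll @i7  | tail

ISSUED = 6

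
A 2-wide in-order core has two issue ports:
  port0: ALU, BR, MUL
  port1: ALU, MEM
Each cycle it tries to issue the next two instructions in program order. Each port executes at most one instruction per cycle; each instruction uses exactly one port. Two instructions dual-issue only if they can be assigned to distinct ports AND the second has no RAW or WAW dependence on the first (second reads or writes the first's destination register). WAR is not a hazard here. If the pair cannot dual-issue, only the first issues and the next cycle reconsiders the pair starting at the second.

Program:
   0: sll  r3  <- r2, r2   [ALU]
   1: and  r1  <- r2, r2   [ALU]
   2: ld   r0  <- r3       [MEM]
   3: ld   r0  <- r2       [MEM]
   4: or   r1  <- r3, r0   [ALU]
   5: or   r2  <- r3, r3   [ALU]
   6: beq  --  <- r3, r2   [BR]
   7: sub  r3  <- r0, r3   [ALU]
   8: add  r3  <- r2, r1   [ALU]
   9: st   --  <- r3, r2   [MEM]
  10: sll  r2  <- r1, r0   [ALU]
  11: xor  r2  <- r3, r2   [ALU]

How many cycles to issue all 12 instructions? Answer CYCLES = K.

CYCLES = 8

[0] i0&i1  sll+and  -- dual
[1] i2  ld  -- no-port MEM/MEM
[2] i3  ld  -- RAW r0
[3] i4&i5  or+or  -- dual
[4] i6&i7  beq+sub  -- dual
[5] i8  add  -- RAW r3
[6] i9&i10  st+sll  -- dual
[7] i11  xor  -- tail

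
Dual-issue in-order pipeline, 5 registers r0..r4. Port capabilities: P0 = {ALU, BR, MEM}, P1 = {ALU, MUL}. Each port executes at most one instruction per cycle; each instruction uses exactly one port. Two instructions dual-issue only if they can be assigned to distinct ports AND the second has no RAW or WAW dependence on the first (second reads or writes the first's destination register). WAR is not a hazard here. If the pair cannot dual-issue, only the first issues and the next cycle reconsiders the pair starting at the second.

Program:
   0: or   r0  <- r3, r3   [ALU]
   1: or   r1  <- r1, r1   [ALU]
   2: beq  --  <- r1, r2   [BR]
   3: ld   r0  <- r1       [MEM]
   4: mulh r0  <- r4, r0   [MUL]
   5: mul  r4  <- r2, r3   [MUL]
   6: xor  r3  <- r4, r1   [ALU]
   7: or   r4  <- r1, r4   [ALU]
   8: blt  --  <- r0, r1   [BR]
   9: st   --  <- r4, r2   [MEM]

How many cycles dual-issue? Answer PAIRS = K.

t=0 i0,i1:or;or ; dual
t=1 i2:beq ; no-port BR/MEM
t=2 i3:ld ; RAW+WAW r0
t=3 i4:mulh ; no-port MUL/MUL
t=4 i5:mul ; RAW r4
t=5 i6,i7:xor;or ; dual
t=6 i8:blt ; no-port BR/MEM
t=7 i9:st ; tail

PAIRS = 2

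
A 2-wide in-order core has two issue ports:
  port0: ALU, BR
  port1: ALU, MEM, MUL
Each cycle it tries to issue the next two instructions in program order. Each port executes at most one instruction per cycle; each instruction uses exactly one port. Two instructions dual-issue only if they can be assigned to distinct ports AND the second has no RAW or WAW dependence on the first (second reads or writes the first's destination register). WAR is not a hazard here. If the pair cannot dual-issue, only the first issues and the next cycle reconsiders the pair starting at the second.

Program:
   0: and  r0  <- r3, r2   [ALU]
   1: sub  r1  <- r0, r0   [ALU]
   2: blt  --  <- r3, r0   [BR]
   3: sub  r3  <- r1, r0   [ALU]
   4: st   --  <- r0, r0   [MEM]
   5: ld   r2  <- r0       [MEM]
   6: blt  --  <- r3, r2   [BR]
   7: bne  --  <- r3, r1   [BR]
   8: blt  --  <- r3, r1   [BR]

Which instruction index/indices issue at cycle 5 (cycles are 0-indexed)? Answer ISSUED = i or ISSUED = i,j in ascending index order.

0. and @i0  | RAW r0
1. sub;blt @i1+i2  | 2-wide
2. sub;st @i3+i4  | 2-wide
3. ld @i5  | RAW r2
4. blt @i6  | no-port BR/BR
5. bne @i7  | no-port BR/BR
6. blt @i8  | tail

ISSUED = 7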